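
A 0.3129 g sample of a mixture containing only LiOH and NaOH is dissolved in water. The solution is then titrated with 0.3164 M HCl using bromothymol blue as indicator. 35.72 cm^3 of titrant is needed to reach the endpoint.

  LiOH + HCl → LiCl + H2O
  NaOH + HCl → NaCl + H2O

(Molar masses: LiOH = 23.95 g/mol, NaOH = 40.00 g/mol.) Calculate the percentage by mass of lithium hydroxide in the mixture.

66.37 %

n(HCl) = 0.03572 × 0.3164 = 0.01130 mol
Let x = n(LiOH), y = n(NaOH).
Titrant: 1x + 1y = 0.01130;  mass: 23.95x + 40.00y = 0.3129
Solving, x = 8.671 × 10^-3 mol, y = 2.631 × 10^-3 mol
mass of LiOH = 8.671 × 10^-3 × 23.95 = 0.2077 g
% LiOH = 0.2077 / 0.3129 × 100 = 66.37 %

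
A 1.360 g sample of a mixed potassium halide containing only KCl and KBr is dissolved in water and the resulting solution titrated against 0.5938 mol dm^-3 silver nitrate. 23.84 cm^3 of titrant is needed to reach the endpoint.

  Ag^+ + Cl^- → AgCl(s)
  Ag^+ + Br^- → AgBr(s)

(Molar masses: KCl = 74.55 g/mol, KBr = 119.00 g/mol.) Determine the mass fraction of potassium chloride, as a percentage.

40.03 %

n(AgNO3) = 0.02384 × 0.5938 = 0.01416 mol
Let x = n(KCl), y = n(KBr).
Titrant: 1x + 1y = 0.01416;  mass: 74.55x + 119.00y = 1.360
Solving, x = 7.302 × 10^-3 mol, y = 6.854 × 10^-3 mol
mass of KCl = 7.302 × 10^-3 × 74.55 = 0.5444 g
% KCl = 0.5444 / 1.360 × 100 = 40.03 %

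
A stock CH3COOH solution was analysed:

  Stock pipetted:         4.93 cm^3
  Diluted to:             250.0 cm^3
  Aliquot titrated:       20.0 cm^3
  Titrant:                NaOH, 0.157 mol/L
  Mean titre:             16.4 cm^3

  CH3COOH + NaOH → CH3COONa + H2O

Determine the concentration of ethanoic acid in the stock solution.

6.53 mol/L

n(NaOH) = 0.0164 × 0.157 = 2.57 × 10^-3 mol
n(CH3COOH) in the aliquot = 2.57 × 10^-3 mol (1:1 ratio)
[CH3COOH]_dilute = 2.57 × 10^-3 / 0.0200 = 0.129 mol/L
Dilution factor = 250.0 / 4.93 = 50.71
[CH3COOH]_stock = 0.129 × 50.71 = 6.53 mol/L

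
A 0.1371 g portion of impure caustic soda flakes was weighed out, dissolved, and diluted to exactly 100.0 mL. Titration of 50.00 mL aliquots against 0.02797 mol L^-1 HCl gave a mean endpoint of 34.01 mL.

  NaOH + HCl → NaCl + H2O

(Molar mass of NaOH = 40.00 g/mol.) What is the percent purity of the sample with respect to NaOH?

55.51 %

n(HCl) per titration = 0.03401 × 0.02797 = 9.513 × 10^-4 mol
n(NaOH) in each aliquot = 9.513 × 10^-4 mol (1:1 ratio)
n(NaOH) in the whole flask = 9.513 × 10^-4 × 100.0/50.00 = 1.903 × 10^-3 mol
mass of NaOH = 1.903 × 10^-3 × 40.00 = 0.07610 g
% NaOH = 0.07610 / 0.1371 × 100 = 55.51 %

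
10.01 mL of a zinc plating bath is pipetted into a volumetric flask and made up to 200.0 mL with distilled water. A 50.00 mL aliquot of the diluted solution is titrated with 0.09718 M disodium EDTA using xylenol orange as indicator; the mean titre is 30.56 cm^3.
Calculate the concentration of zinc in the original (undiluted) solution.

1.187 M

Zn^2+ + EDTA^4- → [Zn(EDTA)]^2-
n(EDTA) = 0.03056 × 0.09718 = 2.970 × 10^-3 mol
n(Zn2+) in the aliquot = 2.970 × 10^-3 mol (1:1 ratio)
[Zn2+]_dilute = 2.970 × 10^-3 / 0.05000 = 0.05940 mol/L
Dilution factor = 200.0 / 10.01 = 19.98
[Zn2+]_stock = 0.05940 × 19.98 = 1.187 mol/L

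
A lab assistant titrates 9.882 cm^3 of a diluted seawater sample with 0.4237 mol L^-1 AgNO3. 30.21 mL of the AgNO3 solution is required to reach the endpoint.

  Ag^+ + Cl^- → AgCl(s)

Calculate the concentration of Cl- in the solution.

1.295 mol/L

n(AgNO3) = 0.03021 L × 0.4237 mol/L = 0.01280 mol
n(Cl-) = 0.01280 mol (1:1 mole ratio)
[Cl-] = 0.01280 mol / 0.009882 L = 1.295 mol/L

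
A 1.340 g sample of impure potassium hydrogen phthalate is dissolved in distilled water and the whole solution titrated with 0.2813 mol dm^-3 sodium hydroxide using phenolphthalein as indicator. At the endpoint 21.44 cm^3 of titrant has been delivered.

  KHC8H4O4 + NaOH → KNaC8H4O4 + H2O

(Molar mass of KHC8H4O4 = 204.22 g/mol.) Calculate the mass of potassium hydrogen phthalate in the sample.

1.232 g

n(NaOH) = 0.02144 L × 0.2813 mol/L = 6.031 × 10^-3 mol
n(KHC8H4O4) = 6.031 × 10^-3 mol (1:1 ratio)
mass of KHC8H4O4 = 6.031 × 10^-3 × 204.22 g/mol = 1.232 g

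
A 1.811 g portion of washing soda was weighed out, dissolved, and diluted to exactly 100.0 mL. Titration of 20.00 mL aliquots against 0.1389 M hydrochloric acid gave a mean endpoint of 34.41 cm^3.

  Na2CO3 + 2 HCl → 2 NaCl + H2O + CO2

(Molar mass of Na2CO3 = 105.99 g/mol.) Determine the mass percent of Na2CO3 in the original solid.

n(HCl) per titration = 0.03441 × 0.1389 = 4.780 × 10^-3 mol
From the 1:2 ratio, n(Na2CO3) in each aliquot = 1/2 × 4.780 × 10^-3 = 2.390 × 10^-3 mol
n(Na2CO3) in the whole flask = 2.390 × 10^-3 × 100.0/20.00 = 0.01195 mol
mass of Na2CO3 = 0.01195 × 105.99 = 1.266 g
% Na2CO3 = 1.266 / 1.811 × 100 = 69.93 %

69.93 %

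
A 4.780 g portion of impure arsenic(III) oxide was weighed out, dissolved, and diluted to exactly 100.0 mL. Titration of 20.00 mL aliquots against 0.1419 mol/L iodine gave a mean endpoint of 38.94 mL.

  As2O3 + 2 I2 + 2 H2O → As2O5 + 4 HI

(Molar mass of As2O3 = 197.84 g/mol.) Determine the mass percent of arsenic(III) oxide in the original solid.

n(I2) per titration = 0.03894 × 0.1419 = 5.526 × 10^-3 mol
From the 1:2 ratio, n(As2O3) in each aliquot = 1/2 × 5.526 × 10^-3 = 2.763 × 10^-3 mol
n(As2O3) in the whole flask = 2.763 × 10^-3 × 100.0/20.00 = 0.01381 mol
mass of As2O3 = 0.01381 × 197.84 = 2.733 g
% As2O3 = 2.733 / 4.780 × 100 = 57.17 %

57.17 %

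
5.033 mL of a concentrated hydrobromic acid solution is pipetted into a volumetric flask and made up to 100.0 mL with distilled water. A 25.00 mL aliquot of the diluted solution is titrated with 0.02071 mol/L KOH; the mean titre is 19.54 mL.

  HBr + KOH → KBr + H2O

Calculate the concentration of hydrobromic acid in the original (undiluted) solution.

n(KOH) = 0.01954 × 0.02071 = 4.047 × 10^-4 mol
n(HBr) in the aliquot = 4.047 × 10^-4 mol (1:1 ratio)
[HBr]_dilute = 4.047 × 10^-4 / 0.02500 = 0.01619 mol/L
Dilution factor = 100.0 / 5.033 = 19.87
[HBr]_stock = 0.01619 × 19.87 = 0.3216 mol/L

0.3216 mol/L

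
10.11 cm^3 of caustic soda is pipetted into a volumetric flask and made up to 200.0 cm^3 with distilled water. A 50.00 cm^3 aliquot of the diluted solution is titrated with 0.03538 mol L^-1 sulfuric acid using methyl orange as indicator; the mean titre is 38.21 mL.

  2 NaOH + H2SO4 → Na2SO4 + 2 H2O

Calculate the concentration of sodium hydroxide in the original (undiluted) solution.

1.070 mol/L

n(H2SO4) = 0.03821 × 0.03538 = 1.352 × 10^-3 mol
From the 2:1 ratio, n(NaOH) in the aliquot = 2/1 × 1.352 × 10^-3 = 2.704 × 10^-3 mol
[NaOH]_dilute = 2.704 × 10^-3 / 0.05000 = 0.05407 mol/L
Dilution factor = 200.0 / 10.11 = 19.78
[NaOH]_stock = 0.05407 × 19.78 = 1.070 mol/L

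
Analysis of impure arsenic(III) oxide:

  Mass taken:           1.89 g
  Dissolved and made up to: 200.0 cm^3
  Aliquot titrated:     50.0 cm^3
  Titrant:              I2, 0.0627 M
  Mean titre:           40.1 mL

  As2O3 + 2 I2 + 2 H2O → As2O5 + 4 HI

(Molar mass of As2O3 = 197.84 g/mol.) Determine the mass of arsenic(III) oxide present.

n(I2) per titration = 0.0401 × 0.0627 = 2.51 × 10^-3 mol
From the 1:2 ratio, n(As2O3) in each aliquot = 1/2 × 2.51 × 10^-3 = 1.26 × 10^-3 mol
n(As2O3) in the whole flask = 1.26 × 10^-3 × 200.0/50.0 = 5.03 × 10^-3 mol
mass of As2O3 = 5.03 × 10^-3 × 197.84 = 0.995 g

0.995 g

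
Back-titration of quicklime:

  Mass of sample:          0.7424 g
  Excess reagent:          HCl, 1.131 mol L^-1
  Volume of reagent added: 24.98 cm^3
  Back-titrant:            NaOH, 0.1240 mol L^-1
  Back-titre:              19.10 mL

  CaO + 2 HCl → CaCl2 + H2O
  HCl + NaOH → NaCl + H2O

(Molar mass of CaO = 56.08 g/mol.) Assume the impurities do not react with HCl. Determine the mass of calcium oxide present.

0.7258 g

n(HCl) added = 0.02498 × 1.131 = 0.02825 mol
n(NaOH) used in back-titration = 0.01910 × 0.1240 = 2.368 × 10^-3 mol
n(HCl) left over = 2.368 × 10^-3 mol (1:1 ratio)
n(HCl) consumed by analyte = 0.02825 − 2.368 × 10^-3 = 0.02588 mol
From the 1:2 ratio, n(CaO) = 1/2 × 0.02588 = 0.01294 mol
mass of CaO = 0.01294 × 56.08 = 0.7258 g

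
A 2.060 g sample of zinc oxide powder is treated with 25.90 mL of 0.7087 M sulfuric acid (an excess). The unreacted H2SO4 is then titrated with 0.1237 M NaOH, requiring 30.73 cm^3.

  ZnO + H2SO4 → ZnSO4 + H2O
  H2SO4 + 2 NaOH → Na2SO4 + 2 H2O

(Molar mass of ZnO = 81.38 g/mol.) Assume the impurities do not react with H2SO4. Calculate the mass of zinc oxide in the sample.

n(H2SO4) added = 0.02590 × 0.7087 = 0.01836 mol
n(NaOH) used in back-titration = 0.03073 × 0.1237 = 3.801 × 10^-3 mol
From the 1:2 ratio, n(H2SO4) left over = 1/2 × 3.801 × 10^-3 = 1.901 × 10^-3 mol
n(H2SO4) consumed by analyte = 0.01836 − 1.901 × 10^-3 = 0.01645 mol
n(ZnO) = 0.01645 mol (1:1 ratio)
mass of ZnO = 0.01645 × 81.38 = 1.339 g

1.339 g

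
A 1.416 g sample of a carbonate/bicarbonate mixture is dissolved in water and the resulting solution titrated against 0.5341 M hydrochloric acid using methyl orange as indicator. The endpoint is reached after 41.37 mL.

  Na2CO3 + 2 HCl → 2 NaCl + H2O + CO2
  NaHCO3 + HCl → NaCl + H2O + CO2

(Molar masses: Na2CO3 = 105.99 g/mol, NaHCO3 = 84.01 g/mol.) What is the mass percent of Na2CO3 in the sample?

53.13 %

n(HCl) = 0.04137 × 0.5341 = 0.02210 mol
Let x = n(Na2CO3), y = n(NaHCO3).
Titrant: 2x + 1y = 0.02210;  mass: 105.99x + 84.01y = 1.416
Solving, x = 7.098 × 10^-3 mol, y = 7.901 × 10^-3 mol
mass of Na2CO3 = 7.098 × 10^-3 × 105.99 = 0.7523 g
% Na2CO3 = 0.7523 / 1.416 × 100 = 53.13 %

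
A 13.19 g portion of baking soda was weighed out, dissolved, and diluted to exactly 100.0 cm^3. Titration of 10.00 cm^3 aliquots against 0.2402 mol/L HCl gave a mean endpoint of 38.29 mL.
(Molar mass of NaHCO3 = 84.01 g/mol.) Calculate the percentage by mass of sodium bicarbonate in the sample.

NaHCO3 + HCl → NaCl + H2O + CO2
n(HCl) per titration = 0.03829 × 0.2402 = 9.197 × 10^-3 mol
n(NaHCO3) in each aliquot = 9.197 × 10^-3 mol (1:1 ratio)
n(NaHCO3) in the whole flask = 9.197 × 10^-3 × 100.0/10.00 = 0.09197 mol
mass of NaHCO3 = 0.09197 × 84.01 = 7.727 g
% NaHCO3 = 7.727 / 13.19 × 100 = 58.58 %

58.58 %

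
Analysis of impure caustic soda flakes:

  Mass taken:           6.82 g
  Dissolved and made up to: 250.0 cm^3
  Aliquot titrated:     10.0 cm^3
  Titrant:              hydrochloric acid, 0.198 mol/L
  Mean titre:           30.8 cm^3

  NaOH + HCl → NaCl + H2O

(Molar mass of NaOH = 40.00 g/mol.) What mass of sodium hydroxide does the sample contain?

n(HCl) per titration = 0.0308 × 0.198 = 6.10 × 10^-3 mol
n(NaOH) in each aliquot = 6.10 × 10^-3 mol (1:1 ratio)
n(NaOH) in the whole flask = 6.10 × 10^-3 × 250.0/10.0 = 0.152 mol
mass of NaOH = 0.152 × 40.00 = 6.10 g

6.10 g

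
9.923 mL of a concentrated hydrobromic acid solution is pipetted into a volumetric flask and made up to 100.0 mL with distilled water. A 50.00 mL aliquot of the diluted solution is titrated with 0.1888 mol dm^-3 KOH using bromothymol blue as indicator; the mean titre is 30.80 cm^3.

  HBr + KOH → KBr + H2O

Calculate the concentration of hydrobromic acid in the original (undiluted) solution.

1.172 mol/L

n(KOH) = 0.03080 × 0.1888 = 5.815 × 10^-3 mol
n(HBr) in the aliquot = 5.815 × 10^-3 mol (1:1 ratio)
[HBr]_dilute = 5.815 × 10^-3 / 0.05000 = 0.1163 mol/L
Dilution factor = 100.0 / 9.923 = 10.08
[HBr]_stock = 0.1163 × 10.08 = 1.172 mol/L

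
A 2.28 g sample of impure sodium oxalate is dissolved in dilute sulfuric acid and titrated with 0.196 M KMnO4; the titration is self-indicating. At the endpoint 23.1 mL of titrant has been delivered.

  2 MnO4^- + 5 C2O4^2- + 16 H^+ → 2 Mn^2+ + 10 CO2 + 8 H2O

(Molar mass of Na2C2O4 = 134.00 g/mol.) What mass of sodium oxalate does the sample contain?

1.52 g

n(KMnO4) = 0.0231 L × 0.196 mol/L = 4.53 × 10^-3 mol
From the 5:2 ratio, n(Na2C2O4) = 5/2 × 4.53 × 10^-3 = 0.0113 mol
mass of Na2C2O4 = 0.0113 × 134.00 g/mol = 1.52 g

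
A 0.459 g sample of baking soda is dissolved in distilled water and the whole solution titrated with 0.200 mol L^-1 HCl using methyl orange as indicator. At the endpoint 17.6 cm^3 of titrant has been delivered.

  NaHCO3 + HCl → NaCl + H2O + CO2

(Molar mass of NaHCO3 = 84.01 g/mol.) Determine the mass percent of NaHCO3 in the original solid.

64.4 %

n(HCl) = 0.0176 L × 0.200 mol/L = 3.52 × 10^-3 mol
n(NaHCO3) = 3.52 × 10^-3 mol (1:1 ratio)
mass of NaHCO3 = 3.52 × 10^-3 × 84.01 g/mol = 0.296 g
% NaHCO3 = 0.296 / 0.459 × 100 = 64.4 %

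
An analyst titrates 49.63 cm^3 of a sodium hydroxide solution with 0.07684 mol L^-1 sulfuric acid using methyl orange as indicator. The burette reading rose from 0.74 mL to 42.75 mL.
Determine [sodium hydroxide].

0.1301 mol/L

2 NaOH + H2SO4 → Na2SO4 + 2 H2O
n(H2SO4) = 0.04201 L × 0.07684 mol/L = 3.228 × 10^-3 mol
From the 2:1 mole ratio, n(NaOH) = 2/1 × 3.228 × 10^-3 = 6.456 × 10^-3 mol
[NaOH] = 6.456 × 10^-3 mol / 0.04963 L = 0.1301 mol/L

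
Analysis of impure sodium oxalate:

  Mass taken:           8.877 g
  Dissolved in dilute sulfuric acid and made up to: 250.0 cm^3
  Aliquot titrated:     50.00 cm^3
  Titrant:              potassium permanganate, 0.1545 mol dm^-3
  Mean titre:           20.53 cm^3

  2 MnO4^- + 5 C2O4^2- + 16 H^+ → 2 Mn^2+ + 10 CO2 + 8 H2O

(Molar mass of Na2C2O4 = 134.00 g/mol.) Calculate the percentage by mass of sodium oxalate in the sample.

59.85 %

n(KMnO4) per titration = 0.02053 × 0.1545 = 3.172 × 10^-3 mol
From the 5:2 ratio, n(Na2C2O4) in each aliquot = 5/2 × 3.172 × 10^-3 = 7.930 × 10^-3 mol
n(Na2C2O4) in the whole flask = 7.930 × 10^-3 × 250.0/50.00 = 0.03965 mol
mass of Na2C2O4 = 0.03965 × 134.00 = 5.313 g
% Na2C2O4 = 5.313 / 8.877 × 100 = 59.85 %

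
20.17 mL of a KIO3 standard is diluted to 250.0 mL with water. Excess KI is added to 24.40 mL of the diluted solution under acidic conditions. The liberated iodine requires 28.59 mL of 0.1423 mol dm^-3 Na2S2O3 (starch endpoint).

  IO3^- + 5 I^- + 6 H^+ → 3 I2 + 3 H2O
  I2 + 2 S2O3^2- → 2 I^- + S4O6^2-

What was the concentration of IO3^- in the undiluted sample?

n(S2O3^2-) = 0.02859 × 0.1423 = 4.068 × 10^-3 mol
n(I2) = n(S2O3^2-)/2 = 2.034 × 10^-3 mol
From the 1:3 ratio, n(IO3^-) in the aliquot = 1/3 × 2.034 × 10^-3 = 6.781 × 10^-4 mol
[IO3^-]_dilute = 6.781 × 10^-4 / 0.02440 = 0.02779 mol/L
[IO3^-]_original = 0.02779 × 250.0/20.17 = 0.3444 mol/L

0.3444 mol/L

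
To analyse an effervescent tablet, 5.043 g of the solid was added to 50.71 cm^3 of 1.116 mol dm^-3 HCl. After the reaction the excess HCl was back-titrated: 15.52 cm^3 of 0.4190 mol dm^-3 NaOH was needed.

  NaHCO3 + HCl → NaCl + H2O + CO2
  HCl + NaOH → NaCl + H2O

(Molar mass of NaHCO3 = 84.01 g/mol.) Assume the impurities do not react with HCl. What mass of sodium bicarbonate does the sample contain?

4.208 g

n(HCl) added = 0.05071 × 1.116 = 0.05659 mol
n(NaOH) used in back-titration = 0.01552 × 0.4190 = 6.503 × 10^-3 mol
n(HCl) left over = 6.503 × 10^-3 mol (1:1 ratio)
n(HCl) consumed by analyte = 0.05659 − 6.503 × 10^-3 = 0.05009 mol
n(NaHCO3) = 0.05009 mol (1:1 ratio)
mass of NaHCO3 = 0.05009 × 84.01 = 4.208 g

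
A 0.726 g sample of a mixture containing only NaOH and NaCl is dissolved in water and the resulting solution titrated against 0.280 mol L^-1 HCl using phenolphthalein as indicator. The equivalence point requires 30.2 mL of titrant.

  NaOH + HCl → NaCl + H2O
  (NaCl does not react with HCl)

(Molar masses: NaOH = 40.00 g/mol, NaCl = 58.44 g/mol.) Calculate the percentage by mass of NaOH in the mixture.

n(HCl) = 0.0302 × 0.280 = 8.46 × 10^-3 mol
Let x = n(NaOH), y = n(NaCl).
Titrant: 1x = 8.46 × 10^-3;  mass: 40.00x + 58.44y = 0.726
Solving, x = 8.46 × 10^-3 mol, y = 6.64 × 10^-3 mol
mass of NaOH = 8.46 × 10^-3 × 40.00 = 0.338 g
% NaOH = 0.338 / 0.726 × 100 = 46.6 %

46.6 %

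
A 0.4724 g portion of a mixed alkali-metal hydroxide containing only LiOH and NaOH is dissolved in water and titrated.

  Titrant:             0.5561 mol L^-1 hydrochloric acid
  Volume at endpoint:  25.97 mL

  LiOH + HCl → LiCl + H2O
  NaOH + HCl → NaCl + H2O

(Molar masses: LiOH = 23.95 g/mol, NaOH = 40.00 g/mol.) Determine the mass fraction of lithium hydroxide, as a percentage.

n(HCl) = 0.02597 × 0.5561 = 0.01444 mol
Let x = n(LiOH), y = n(NaOH).
Titrant: 1x + 1y = 0.01444;  mass: 23.95x + 40.00y = 0.4724
Solving, x = 6.559 × 10^-3 mol, y = 7.883 × 10^-3 mol
mass of LiOH = 6.559 × 10^-3 × 23.95 = 0.1571 g
% LiOH = 0.1571 / 0.4724 × 100 = 33.25 %

33.25 %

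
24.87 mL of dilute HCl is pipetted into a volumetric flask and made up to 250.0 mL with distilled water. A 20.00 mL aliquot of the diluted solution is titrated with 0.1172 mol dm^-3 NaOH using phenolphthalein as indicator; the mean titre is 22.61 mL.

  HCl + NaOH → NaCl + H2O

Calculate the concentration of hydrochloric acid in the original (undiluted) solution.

n(NaOH) = 0.02261 × 0.1172 = 2.650 × 10^-3 mol
n(HCl) in the aliquot = 2.650 × 10^-3 mol (1:1 ratio)
[HCl]_dilute = 2.650 × 10^-3 / 0.02000 = 0.1325 mol/L
Dilution factor = 250.0 / 24.87 = 10.05
[HCl]_stock = 0.1325 × 10.05 = 1.332 mol/L

1.332 mol/L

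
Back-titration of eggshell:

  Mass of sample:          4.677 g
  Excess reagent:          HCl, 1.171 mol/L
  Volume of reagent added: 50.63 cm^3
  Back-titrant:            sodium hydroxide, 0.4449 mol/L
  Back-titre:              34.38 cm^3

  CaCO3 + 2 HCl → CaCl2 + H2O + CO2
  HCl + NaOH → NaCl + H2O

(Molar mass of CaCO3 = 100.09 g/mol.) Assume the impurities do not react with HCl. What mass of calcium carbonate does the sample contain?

n(HCl) added = 0.05063 × 1.171 = 0.05929 mol
n(NaOH) used in back-titration = 0.03438 × 0.4449 = 0.01530 mol
n(HCl) left over = 0.01530 mol (1:1 ratio)
n(HCl) consumed by analyte = 0.05929 − 0.01530 = 0.04399 mol
From the 1:2 ratio, n(CaCO3) = 1/2 × 0.04399 = 0.02200 mol
mass of CaCO3 = 0.02200 × 100.09 = 2.202 g

2.202 g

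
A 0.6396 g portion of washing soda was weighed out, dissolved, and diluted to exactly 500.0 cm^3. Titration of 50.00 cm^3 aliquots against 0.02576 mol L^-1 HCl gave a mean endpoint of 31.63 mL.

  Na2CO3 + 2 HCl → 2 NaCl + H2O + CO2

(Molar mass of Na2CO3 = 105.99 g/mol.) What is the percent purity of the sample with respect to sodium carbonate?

n(HCl) per titration = 0.03163 × 0.02576 = 8.148 × 10^-4 mol
From the 1:2 ratio, n(Na2CO3) in each aliquot = 1/2 × 8.148 × 10^-4 = 4.074 × 10^-4 mol
n(Na2CO3) in the whole flask = 4.074 × 10^-4 × 500.0/50.00 = 4.074 × 10^-3 mol
mass of Na2CO3 = 4.074 × 10^-3 × 105.99 = 0.4318 g
% Na2CO3 = 0.4318 / 0.6396 × 100 = 67.51 %

67.51 %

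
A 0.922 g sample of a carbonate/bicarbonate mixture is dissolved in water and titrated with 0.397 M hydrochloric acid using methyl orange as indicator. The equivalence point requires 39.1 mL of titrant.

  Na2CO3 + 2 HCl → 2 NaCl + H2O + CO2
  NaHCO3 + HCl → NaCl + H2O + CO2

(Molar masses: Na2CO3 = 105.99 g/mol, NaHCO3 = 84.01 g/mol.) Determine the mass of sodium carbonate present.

0.653 g

n(HCl) = 0.0391 × 0.397 = 0.0155 mol
Let x = n(Na2CO3), y = n(NaHCO3).
Titrant: 2x + 1y = 0.0155;  mass: 105.99x + 84.01y = 0.922
Solving, x = 6.16 × 10^-3 mol, y = 3.20 × 10^-3 mol
mass of Na2CO3 = 6.16 × 10^-3 × 105.99 = 0.653 g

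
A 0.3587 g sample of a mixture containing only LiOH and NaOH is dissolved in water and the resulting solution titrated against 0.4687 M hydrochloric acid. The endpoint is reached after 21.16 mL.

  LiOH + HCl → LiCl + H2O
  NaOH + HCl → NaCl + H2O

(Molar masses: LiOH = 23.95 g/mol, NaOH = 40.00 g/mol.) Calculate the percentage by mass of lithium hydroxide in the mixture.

n(HCl) = 0.02116 × 0.4687 = 9.918 × 10^-3 mol
Let x = n(LiOH), y = n(NaOH).
Titrant: 1x + 1y = 9.918 × 10^-3;  mass: 23.95x + 40.00y = 0.3587
Solving, x = 2.368 × 10^-3 mol, y = 7.550 × 10^-3 mol
mass of LiOH = 2.368 × 10^-3 × 23.95 = 0.05672 g
% LiOH = 0.05672 / 0.3587 × 100 = 15.81 %

15.81 %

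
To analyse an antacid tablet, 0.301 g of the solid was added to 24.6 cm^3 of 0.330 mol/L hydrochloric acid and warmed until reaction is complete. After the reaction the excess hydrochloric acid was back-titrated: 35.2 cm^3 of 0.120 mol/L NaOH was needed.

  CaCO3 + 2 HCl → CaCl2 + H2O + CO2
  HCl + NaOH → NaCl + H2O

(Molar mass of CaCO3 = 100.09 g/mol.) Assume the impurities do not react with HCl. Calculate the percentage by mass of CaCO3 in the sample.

64.7 %

n(HCl) added = 0.0246 × 0.330 = 8.12 × 10^-3 mol
n(NaOH) used in back-titration = 0.0352 × 0.120 = 4.22 × 10^-3 mol
n(HCl) left over = 4.22 × 10^-3 mol (1:1 ratio)
n(HCl) consumed by analyte = 8.12 × 10^-3 − 4.22 × 10^-3 = 3.89 × 10^-3 mol
From the 1:2 ratio, n(CaCO3) = 1/2 × 3.89 × 10^-3 = 1.95 × 10^-3 mol
mass of CaCO3 = 1.95 × 10^-3 × 100.09 = 0.195 g
% CaCO3 = 0.195 / 0.301 × 100 = 64.7 %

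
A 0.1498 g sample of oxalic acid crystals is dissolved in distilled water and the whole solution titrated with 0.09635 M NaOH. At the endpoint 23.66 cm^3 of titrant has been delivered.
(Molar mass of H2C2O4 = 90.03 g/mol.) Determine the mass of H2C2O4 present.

0.1026 g

H2C2O4 + 2 NaOH → Na2C2O4 + 2 H2O
n(NaOH) = 0.02366 L × 0.09635 mol/L = 2.280 × 10^-3 mol
From the 1:2 ratio, n(H2C2O4) = 1/2 × 2.280 × 10^-3 = 1.140 × 10^-3 mol
mass of H2C2O4 = 1.140 × 10^-3 × 90.03 g/mol = 0.1026 g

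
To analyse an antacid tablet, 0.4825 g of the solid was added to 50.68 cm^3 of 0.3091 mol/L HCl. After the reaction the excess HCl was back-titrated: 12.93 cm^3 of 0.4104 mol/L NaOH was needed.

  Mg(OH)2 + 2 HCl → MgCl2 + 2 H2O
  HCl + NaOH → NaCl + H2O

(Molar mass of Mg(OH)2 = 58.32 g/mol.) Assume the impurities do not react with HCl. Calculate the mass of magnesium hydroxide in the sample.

n(HCl) added = 0.05068 × 0.3091 = 0.01567 mol
n(NaOH) used in back-titration = 0.01293 × 0.4104 = 5.306 × 10^-3 mol
n(HCl) left over = 5.306 × 10^-3 mol (1:1 ratio)
n(HCl) consumed by analyte = 0.01567 − 5.306 × 10^-3 = 0.01036 mol
From the 1:2 ratio, n(Mg(OH)2) = 1/2 × 0.01036 = 5.179 × 10^-3 mol
mass of Mg(OH)2 = 5.179 × 10^-3 × 58.32 = 0.3021 g

0.3021 g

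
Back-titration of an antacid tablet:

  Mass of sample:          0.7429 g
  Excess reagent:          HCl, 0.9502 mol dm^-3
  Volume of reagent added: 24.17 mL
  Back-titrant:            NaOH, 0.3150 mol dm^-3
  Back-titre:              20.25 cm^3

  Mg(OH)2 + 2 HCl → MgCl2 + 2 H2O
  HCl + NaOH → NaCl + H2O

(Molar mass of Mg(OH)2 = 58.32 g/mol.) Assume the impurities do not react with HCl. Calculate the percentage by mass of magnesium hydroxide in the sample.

n(HCl) added = 0.02417 × 0.9502 = 0.02297 mol
n(NaOH) used in back-titration = 0.02025 × 0.3150 = 6.379 × 10^-3 mol
n(HCl) left over = 6.379 × 10^-3 mol (1:1 ratio)
n(HCl) consumed by analyte = 0.02297 − 6.379 × 10^-3 = 0.01659 mol
From the 1:2 ratio, n(Mg(OH)2) = 1/2 × 0.01659 = 8.294 × 10^-3 mol
mass of Mg(OH)2 = 8.294 × 10^-3 × 58.32 = 0.4837 g
% Mg(OH)2 = 0.4837 / 0.7429 × 100 = 65.11 %

65.11 %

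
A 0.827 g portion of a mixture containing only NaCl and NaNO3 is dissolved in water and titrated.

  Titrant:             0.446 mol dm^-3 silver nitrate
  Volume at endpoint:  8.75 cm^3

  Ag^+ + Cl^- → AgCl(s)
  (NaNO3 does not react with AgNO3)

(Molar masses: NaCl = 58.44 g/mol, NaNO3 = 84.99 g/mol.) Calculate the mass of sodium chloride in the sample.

n(AgNO3) = 0.00875 × 0.446 = 3.90 × 10^-3 mol
Let x = n(NaCl), y = n(NaNO3).
Titrant: 1x = 3.90 × 10^-3;  mass: 58.44x + 84.99y = 0.827
Solving, x = 3.90 × 10^-3 mol, y = 7.05 × 10^-3 mol
mass of NaCl = 3.90 × 10^-3 × 58.44 = 0.228 g

0.228 g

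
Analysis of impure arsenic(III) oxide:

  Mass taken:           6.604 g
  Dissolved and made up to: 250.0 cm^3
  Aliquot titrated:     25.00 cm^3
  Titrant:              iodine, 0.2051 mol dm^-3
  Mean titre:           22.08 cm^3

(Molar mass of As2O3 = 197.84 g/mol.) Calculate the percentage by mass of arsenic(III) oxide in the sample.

As2O3 + 2 I2 + 2 H2O → As2O5 + 4 HI
n(I2) per titration = 0.02208 × 0.2051 = 4.529 × 10^-3 mol
From the 1:2 ratio, n(As2O3) in each aliquot = 1/2 × 4.529 × 10^-3 = 2.264 × 10^-3 mol
n(As2O3) in the whole flask = 2.264 × 10^-3 × 250.0/25.00 = 0.02264 mol
mass of As2O3 = 0.02264 × 197.84 = 4.480 g
% As2O3 = 4.480 / 6.604 × 100 = 67.83 %

67.83 %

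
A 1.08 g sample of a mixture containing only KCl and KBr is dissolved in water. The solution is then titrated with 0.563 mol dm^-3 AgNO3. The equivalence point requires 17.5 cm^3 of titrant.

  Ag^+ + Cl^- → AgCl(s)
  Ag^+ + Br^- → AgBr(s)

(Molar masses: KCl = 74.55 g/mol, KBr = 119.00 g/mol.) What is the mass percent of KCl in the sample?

14.4 %

n(AgNO3) = 0.0175 × 0.563 = 9.85 × 10^-3 mol
Let x = n(KCl), y = n(KBr).
Titrant: 1x + 1y = 9.85 × 10^-3;  mass: 74.55x + 119.00y = 1.08
Solving, x = 2.08 × 10^-3 mol, y = 7.77 × 10^-3 mol
mass of KCl = 2.08 × 10^-3 × 74.55 = 0.155 g
% KCl = 0.155 / 1.08 × 100 = 14.4 %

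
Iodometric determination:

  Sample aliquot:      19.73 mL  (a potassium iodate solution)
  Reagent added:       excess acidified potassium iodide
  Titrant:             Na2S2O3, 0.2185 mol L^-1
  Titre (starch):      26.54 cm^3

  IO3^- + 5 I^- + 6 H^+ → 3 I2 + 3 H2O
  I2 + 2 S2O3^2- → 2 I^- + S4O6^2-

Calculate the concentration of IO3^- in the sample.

0.04899 mol/L

n(S2O3^2-) = 0.02654 × 0.2185 = 5.799 × 10^-3 mol
n(I2) = n(S2O3^2-)/2 = 2.899 × 10^-3 mol
From the 1:3 ratio, n(IO3^-) in the aliquot = 1/3 × 2.899 × 10^-3 = 9.665 × 10^-4 mol
[IO3^-] = 9.665 × 10^-4 / 0.01973 = 0.04899 mol/L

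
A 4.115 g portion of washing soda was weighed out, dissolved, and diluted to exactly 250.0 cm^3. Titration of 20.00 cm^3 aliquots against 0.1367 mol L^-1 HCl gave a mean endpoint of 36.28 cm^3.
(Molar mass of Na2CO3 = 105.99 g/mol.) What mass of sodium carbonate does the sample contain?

3.285 g

Na2CO3 + 2 HCl → 2 NaCl + H2O + CO2
n(HCl) per titration = 0.03628 × 0.1367 = 4.959 × 10^-3 mol
From the 1:2 ratio, n(Na2CO3) in each aliquot = 1/2 × 4.959 × 10^-3 = 2.480 × 10^-3 mol
n(Na2CO3) in the whole flask = 2.480 × 10^-3 × 250.0/20.00 = 0.03100 mol
mass of Na2CO3 = 0.03100 × 105.99 = 3.285 g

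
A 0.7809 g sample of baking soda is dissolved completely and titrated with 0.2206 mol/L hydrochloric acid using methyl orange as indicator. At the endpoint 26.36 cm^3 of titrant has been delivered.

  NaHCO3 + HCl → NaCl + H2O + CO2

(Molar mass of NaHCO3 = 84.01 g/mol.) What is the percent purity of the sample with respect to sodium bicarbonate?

62.56 %

n(HCl) = 0.02636 L × 0.2206 mol/L = 5.815 × 10^-3 mol
n(NaHCO3) = 5.815 × 10^-3 mol (1:1 ratio)
mass of NaHCO3 = 5.815 × 10^-3 × 84.01 g/mol = 0.4885 g
% NaHCO3 = 0.4885 / 0.7809 × 100 = 62.56 %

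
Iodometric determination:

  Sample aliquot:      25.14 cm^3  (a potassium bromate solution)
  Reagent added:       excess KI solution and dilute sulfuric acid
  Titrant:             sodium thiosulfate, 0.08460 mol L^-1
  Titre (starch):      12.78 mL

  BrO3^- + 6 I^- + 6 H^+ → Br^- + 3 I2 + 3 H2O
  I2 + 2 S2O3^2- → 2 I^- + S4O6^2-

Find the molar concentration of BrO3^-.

0.007168 mol/L

n(S2O3^2-) = 0.01278 × 0.08460 = 1.081 × 10^-3 mol
n(I2) = n(S2O3^2-)/2 = 5.406 × 10^-4 mol
From the 1:3 ratio, n(BrO3^-) in the aliquot = 1/3 × 5.406 × 10^-4 = 1.802 × 10^-4 mol
[BrO3^-] = 1.802 × 10^-4 / 0.02514 = 0.007168 mol/L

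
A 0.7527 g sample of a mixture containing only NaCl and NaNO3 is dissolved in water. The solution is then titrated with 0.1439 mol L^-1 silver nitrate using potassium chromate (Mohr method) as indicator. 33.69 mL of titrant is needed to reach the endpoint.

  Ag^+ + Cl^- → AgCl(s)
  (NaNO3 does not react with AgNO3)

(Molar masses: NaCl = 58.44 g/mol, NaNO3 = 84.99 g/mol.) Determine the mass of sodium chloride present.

n(AgNO3) = 0.03369 × 0.1439 = 4.848 × 10^-3 mol
Let x = n(NaCl), y = n(NaNO3).
Titrant: 1x = 4.848 × 10^-3;  mass: 58.44x + 84.99y = 0.7527
Solving, x = 4.848 × 10^-3 mol, y = 5.523 × 10^-3 mol
mass of NaCl = 4.848 × 10^-3 × 58.44 = 0.2833 g

0.2833 g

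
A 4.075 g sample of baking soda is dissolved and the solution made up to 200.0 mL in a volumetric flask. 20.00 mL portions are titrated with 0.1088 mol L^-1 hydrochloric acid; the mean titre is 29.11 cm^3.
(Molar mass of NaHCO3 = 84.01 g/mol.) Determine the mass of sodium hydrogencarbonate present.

2.661 g

NaHCO3 + HCl → NaCl + H2O + CO2
n(HCl) per titration = 0.02911 × 0.1088 = 3.167 × 10^-3 mol
n(NaHCO3) in each aliquot = 3.167 × 10^-3 mol (1:1 ratio)
n(NaHCO3) in the whole flask = 3.167 × 10^-3 × 200.0/20.00 = 0.03167 mol
mass of NaHCO3 = 0.03167 × 84.01 = 2.661 g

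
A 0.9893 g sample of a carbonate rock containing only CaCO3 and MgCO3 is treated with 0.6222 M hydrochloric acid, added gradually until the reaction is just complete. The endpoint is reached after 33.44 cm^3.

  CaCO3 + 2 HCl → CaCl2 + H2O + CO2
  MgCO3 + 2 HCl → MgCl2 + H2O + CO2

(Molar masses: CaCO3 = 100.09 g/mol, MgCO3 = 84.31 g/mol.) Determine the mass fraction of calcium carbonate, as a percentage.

n(HCl) = 0.03344 × 0.6222 = 0.02081 mol
Let x = n(CaCO3), y = n(MgCO3).
Titrant: 2x + 2y = 0.02081;  mass: 100.09x + 84.31y = 0.9893
Solving, x = 7.111 × 10^-3 mol, y = 3.292 × 10^-3 mol
mass of CaCO3 = 7.111 × 10^-3 × 100.09 = 0.7117 g
% CaCO3 = 0.7117 / 0.9893 × 100 = 71.94 %

71.94 %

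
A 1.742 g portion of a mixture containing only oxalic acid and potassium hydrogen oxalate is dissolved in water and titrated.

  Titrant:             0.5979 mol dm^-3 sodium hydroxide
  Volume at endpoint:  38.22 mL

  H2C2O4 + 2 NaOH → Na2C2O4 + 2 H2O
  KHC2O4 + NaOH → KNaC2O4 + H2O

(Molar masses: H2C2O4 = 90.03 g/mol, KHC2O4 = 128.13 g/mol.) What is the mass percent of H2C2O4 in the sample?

36.87 %

n(NaOH) = 0.03822 × 0.5979 = 0.02285 mol
Let x = n(H2C2O4), y = n(KHC2O4).
Titrant: 2x + 1y = 0.02285;  mass: 90.03x + 128.13y = 1.742
Solving, x = 7.135 × 10^-3 mol, y = 8.582 × 10^-3 mol
mass of H2C2O4 = 7.135 × 10^-3 × 90.03 = 0.6423 g
% H2C2O4 = 0.6423 / 1.742 × 100 = 36.87 %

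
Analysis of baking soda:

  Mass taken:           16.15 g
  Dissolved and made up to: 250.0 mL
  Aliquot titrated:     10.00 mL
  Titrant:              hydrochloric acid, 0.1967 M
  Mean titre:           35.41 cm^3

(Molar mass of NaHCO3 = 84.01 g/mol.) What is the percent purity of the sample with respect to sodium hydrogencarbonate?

90.58 %

NaHCO3 + HCl → NaCl + H2O + CO2
n(HCl) per titration = 0.03541 × 0.1967 = 6.965 × 10^-3 mol
n(NaHCO3) in each aliquot = 6.965 × 10^-3 mol (1:1 ratio)
n(NaHCO3) in the whole flask = 6.965 × 10^-3 × 250.0/10.00 = 0.1741 mol
mass of NaHCO3 = 0.1741 × 84.01 = 14.63 g
% NaHCO3 = 14.63 / 16.15 × 100 = 90.58 %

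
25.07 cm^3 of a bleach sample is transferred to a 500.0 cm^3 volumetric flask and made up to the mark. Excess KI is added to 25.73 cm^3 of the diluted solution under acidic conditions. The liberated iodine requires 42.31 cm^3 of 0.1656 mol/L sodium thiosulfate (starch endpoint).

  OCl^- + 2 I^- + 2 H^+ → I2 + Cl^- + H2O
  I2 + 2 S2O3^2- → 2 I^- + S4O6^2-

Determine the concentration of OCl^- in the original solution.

2.715 mol/L

n(S2O3^2-) = 0.04231 × 0.1656 = 7.007 × 10^-3 mol
n(I2) = n(S2O3^2-)/2 = 3.503 × 10^-3 mol
n(OCl^-) in the aliquot = 3.503 × 10^-3 mol (1:1 ratio)
[OCl^-]_dilute = 3.503 × 10^-3 / 0.02573 = 0.1362 mol/L
[OCl^-]_original = 0.1362 × 500.0/25.07 = 2.715 mol/L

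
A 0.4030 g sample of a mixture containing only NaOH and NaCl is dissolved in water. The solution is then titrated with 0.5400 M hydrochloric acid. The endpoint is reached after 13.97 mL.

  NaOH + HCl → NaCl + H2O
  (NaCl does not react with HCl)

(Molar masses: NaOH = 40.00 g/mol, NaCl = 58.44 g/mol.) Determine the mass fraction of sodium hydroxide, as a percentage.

74.88 %

n(HCl) = 0.01397 × 0.5400 = 7.544 × 10^-3 mol
Let x = n(NaOH), y = n(NaCl).
Titrant: 1x = 7.544 × 10^-3;  mass: 40.00x + 58.44y = 0.4030
Solving, x = 7.544 × 10^-3 mol, y = 1.733 × 10^-3 mol
mass of NaOH = 7.544 × 10^-3 × 40.00 = 0.3018 g
% NaOH = 0.3018 / 0.4030 × 100 = 74.88 %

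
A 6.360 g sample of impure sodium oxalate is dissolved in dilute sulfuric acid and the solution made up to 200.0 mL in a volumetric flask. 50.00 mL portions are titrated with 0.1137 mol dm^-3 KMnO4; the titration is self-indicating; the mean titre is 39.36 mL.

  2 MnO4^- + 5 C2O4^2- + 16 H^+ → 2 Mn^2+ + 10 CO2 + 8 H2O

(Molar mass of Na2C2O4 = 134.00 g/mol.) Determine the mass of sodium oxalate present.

n(KMnO4) per titration = 0.03936 × 0.1137 = 4.475 × 10^-3 mol
From the 5:2 ratio, n(Na2C2O4) in each aliquot = 5/2 × 4.475 × 10^-3 = 0.01119 mol
n(Na2C2O4) in the whole flask = 0.01119 × 200.0/50.00 = 0.04475 mol
mass of Na2C2O4 = 0.04475 × 134.00 = 5.997 g

5.997 g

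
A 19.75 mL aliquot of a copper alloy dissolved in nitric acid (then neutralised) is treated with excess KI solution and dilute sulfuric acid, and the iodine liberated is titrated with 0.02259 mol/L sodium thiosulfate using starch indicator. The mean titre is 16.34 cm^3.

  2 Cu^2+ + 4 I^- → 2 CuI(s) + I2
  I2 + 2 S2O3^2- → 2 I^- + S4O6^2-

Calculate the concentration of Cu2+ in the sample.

n(S2O3^2-) = 0.01634 × 0.02259 = 3.691 × 10^-4 mol
n(I2) = n(S2O3^2-)/2 = 1.846 × 10^-4 mol
From the 2:1 ratio, n(Cu2+) in the aliquot = 2/1 × 1.846 × 10^-4 = 3.691 × 10^-4 mol
[Cu2+] = 3.691 × 10^-4 / 0.01975 = 0.01869 mol/L

0.01869 mol/L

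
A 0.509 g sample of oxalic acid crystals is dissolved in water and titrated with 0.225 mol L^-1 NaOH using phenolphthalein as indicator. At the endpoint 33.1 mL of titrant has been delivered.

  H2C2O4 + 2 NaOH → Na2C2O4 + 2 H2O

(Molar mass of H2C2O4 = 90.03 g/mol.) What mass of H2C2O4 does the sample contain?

n(NaOH) = 0.0331 L × 0.225 mol/L = 7.45 × 10^-3 mol
From the 1:2 ratio, n(H2C2O4) = 1/2 × 7.45 × 10^-3 = 3.72 × 10^-3 mol
mass of H2C2O4 = 3.72 × 10^-3 × 90.03 g/mol = 0.335 g

0.335 g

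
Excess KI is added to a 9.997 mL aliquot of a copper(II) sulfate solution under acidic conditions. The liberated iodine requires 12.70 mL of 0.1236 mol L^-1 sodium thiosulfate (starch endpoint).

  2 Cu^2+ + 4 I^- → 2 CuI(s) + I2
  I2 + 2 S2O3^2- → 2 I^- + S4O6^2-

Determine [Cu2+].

n(S2O3^2-) = 0.01270 × 0.1236 = 1.570 × 10^-3 mol
n(I2) = n(S2O3^2-)/2 = 7.849 × 10^-4 mol
From the 2:1 ratio, n(Cu2+) in the aliquot = 2/1 × 7.849 × 10^-4 = 1.570 × 10^-3 mol
[Cu2+] = 1.570 × 10^-3 / 0.009997 = 0.1570 mol/L

0.1570 mol/L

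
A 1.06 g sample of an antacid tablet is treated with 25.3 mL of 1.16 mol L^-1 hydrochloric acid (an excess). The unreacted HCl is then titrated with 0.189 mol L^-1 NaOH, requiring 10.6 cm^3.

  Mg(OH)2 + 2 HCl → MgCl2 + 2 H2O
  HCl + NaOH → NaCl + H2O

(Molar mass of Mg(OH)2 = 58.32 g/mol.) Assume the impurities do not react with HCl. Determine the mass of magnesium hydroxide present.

n(HCl) added = 0.0253 × 1.16 = 0.0293 mol
n(NaOH) used in back-titration = 0.0106 × 0.189 = 2.00 × 10^-3 mol
n(HCl) left over = 2.00 × 10^-3 mol (1:1 ratio)
n(HCl) consumed by analyte = 0.0293 − 2.00 × 10^-3 = 0.0273 mol
From the 1:2 ratio, n(Mg(OH)2) = 1/2 × 0.0273 = 0.0137 mol
mass of Mg(OH)2 = 0.0137 × 58.32 = 0.797 g

0.797 g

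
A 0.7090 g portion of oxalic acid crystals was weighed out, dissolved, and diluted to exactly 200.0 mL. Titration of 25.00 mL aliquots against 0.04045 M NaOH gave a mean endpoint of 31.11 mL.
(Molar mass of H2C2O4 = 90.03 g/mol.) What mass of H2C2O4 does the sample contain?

H2C2O4 + 2 NaOH → Na2C2O4 + 2 H2O
n(NaOH) per titration = 0.03111 × 0.04045 = 1.258 × 10^-3 mol
From the 1:2 ratio, n(H2C2O4) in each aliquot = 1/2 × 1.258 × 10^-3 = 6.292 × 10^-4 mol
n(H2C2O4) in the whole flask = 6.292 × 10^-4 × 200.0/25.00 = 5.034 × 10^-3 mol
mass of H2C2O4 = 5.034 × 10^-3 × 90.03 = 0.4532 g

0.4532 g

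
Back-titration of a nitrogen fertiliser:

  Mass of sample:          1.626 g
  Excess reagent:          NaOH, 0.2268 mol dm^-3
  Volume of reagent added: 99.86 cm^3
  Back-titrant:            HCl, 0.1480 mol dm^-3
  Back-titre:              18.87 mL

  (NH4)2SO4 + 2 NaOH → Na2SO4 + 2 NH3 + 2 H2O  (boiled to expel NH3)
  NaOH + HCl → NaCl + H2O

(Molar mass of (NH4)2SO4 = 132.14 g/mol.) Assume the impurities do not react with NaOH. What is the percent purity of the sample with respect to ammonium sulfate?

n(NaOH) added = 0.09986 × 0.2268 = 0.02265 mol
n(HCl) used in back-titration = 0.01887 × 0.1480 = 2.793 × 10^-3 mol
n(NaOH) left over = 2.793 × 10^-3 mol (1:1 ratio)
n(NaOH) consumed by analyte = 0.02265 − 2.793 × 10^-3 = 0.01986 mol
From the 1:2 ratio, n((NH4)2SO4) = 1/2 × 0.01986 = 9.928 × 10^-3 mol
mass of (NH4)2SO4 = 9.928 × 10^-3 × 132.14 = 1.312 g
% (NH4)2SO4 = 1.312 / 1.626 × 100 = 80.68 %

80.68 %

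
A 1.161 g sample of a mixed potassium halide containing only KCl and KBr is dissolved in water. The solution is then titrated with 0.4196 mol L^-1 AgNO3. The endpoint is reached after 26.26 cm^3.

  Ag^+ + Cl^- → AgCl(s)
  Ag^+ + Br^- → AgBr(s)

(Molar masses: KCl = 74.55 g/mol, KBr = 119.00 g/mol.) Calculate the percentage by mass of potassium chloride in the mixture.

21.70 %

n(AgNO3) = 0.02626 × 0.4196 = 0.01102 mol
Let x = n(KCl), y = n(KBr).
Titrant: 1x + 1y = 0.01102;  mass: 74.55x + 119.00y = 1.161
Solving, x = 3.380 × 10^-3 mol, y = 7.639 × 10^-3 mol
mass of KCl = 3.380 × 10^-3 × 74.55 = 0.2520 g
% KCl = 0.2520 / 1.161 × 100 = 21.70 %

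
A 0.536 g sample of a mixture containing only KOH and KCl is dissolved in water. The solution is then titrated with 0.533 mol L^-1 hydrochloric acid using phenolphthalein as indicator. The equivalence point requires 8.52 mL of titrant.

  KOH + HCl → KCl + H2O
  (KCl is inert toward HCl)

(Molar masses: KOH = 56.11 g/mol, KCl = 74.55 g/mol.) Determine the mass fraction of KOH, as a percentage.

47.5 %

n(HCl) = 0.00852 × 0.533 = 4.54 × 10^-3 mol
Let x = n(KOH), y = n(KCl).
Titrant: 1x = 4.54 × 10^-3;  mass: 56.11x + 74.55y = 0.536
Solving, x = 4.54 × 10^-3 mol, y = 3.77 × 10^-3 mol
mass of KOH = 4.54 × 10^-3 × 56.11 = 0.255 g
% KOH = 0.255 / 0.536 × 100 = 47.5 %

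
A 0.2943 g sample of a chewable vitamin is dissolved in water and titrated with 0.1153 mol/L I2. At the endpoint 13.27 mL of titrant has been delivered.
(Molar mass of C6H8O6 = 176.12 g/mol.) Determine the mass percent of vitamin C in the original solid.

91.56 %

C6H8O6 + I2 → C6H6O6 + 2 HI
n(I2) = 0.01327 L × 0.1153 mol/L = 1.530 × 10^-3 mol
n(C6H8O6) = 1.530 × 10^-3 mol (1:1 ratio)
mass of C6H8O6 = 1.530 × 10^-3 × 176.12 g/mol = 0.2695 g
% C6H8O6 = 0.2695 / 0.2943 × 100 = 91.56 %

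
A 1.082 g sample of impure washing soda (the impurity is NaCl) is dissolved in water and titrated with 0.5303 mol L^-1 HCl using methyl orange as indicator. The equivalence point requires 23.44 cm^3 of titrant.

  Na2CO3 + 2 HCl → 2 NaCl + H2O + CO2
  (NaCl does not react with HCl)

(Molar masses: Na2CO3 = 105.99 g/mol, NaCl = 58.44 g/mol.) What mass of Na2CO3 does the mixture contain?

n(HCl) = 0.02344 × 0.5303 = 0.01243 mol
Let x = n(Na2CO3), y = n(NaCl).
Titrant: 2x = 0.01243;  mass: 105.99x + 58.44y = 1.082
Solving, x = 6.215 × 10^-3 mol, y = 7.243 × 10^-3 mol
mass of Na2CO3 = 6.215 × 10^-3 × 105.99 = 0.6587 g

0.6587 g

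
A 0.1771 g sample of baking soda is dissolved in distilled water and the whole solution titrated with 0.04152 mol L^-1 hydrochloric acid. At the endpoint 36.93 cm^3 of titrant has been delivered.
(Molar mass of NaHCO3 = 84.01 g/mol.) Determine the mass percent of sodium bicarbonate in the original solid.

72.74 %

NaHCO3 + HCl → NaCl + H2O + CO2
n(HCl) = 0.03693 L × 0.04152 mol/L = 1.533 × 10^-3 mol
n(NaHCO3) = 1.533 × 10^-3 mol (1:1 ratio)
mass of NaHCO3 = 1.533 × 10^-3 × 84.01 g/mol = 0.1288 g
% NaHCO3 = 0.1288 / 0.1771 × 100 = 72.74 %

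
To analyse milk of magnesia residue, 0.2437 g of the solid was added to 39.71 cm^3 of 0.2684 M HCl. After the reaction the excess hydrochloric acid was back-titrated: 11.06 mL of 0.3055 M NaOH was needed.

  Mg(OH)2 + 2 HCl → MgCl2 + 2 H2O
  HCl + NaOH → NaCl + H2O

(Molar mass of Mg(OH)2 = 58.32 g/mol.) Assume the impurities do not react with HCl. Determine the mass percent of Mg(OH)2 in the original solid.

87.10 %

n(HCl) added = 0.03971 × 0.2684 = 0.01066 mol
n(NaOH) used in back-titration = 0.01106 × 0.3055 = 3.379 × 10^-3 mol
n(HCl) left over = 3.379 × 10^-3 mol (1:1 ratio)
n(HCl) consumed by analyte = 0.01066 − 3.379 × 10^-3 = 7.279 × 10^-3 mol
From the 1:2 ratio, n(Mg(OH)2) = 1/2 × 7.279 × 10^-3 = 3.640 × 10^-3 mol
mass of Mg(OH)2 = 3.640 × 10^-3 × 58.32 = 0.2123 g
% Mg(OH)2 = 0.2123 / 0.2437 × 100 = 87.10 %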